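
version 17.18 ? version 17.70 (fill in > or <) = <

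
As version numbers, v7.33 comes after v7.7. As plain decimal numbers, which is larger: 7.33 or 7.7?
7.7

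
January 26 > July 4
False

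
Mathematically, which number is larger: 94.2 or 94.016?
94.2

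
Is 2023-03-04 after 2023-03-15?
No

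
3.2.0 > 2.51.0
True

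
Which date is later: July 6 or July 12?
July 12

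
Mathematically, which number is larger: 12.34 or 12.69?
12.69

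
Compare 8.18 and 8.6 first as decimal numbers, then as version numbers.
As decimals: 8.18 < 8.6. As versions: v8.18 > v8.6 (minor version 18 > 6).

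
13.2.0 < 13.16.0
True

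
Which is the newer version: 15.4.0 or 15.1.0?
15.4.0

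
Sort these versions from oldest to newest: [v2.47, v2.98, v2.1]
[v2.1, v2.47, v2.98]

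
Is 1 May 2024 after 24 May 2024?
No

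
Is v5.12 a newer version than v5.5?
Yes. Version numbers are compared segment by segment as integers, not as decimals: minor version 12 > 5, so v5.12 > v5.5 (even though the decimal 5.12 < 5.5).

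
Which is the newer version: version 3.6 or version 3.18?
version 3.18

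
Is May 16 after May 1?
Yes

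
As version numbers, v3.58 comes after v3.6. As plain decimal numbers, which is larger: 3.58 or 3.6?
3.6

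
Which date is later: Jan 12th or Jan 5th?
Jan 12th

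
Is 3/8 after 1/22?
Yes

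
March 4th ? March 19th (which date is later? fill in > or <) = <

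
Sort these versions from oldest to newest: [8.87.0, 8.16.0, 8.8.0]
[8.8.0, 8.16.0, 8.87.0]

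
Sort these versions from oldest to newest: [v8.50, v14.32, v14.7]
[v8.50, v14.7, v14.32]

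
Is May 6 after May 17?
No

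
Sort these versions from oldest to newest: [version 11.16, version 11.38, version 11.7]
[version 11.7, version 11.16, version 11.38]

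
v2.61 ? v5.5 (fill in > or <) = <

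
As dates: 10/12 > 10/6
True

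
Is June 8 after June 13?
No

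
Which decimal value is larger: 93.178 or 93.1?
93.178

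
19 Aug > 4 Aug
True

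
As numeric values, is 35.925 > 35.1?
True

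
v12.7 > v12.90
False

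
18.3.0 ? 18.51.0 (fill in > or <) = <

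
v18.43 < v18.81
True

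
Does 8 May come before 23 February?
No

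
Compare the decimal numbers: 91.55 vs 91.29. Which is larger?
91.55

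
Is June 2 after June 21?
No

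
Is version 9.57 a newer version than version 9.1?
Yes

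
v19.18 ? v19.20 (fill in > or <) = <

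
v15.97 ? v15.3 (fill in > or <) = >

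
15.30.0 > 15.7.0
True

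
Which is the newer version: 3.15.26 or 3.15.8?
3.15.26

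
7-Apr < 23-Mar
False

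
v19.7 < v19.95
True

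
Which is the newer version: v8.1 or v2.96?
v8.1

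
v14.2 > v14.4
False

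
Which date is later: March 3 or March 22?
March 22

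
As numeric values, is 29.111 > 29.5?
False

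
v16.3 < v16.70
True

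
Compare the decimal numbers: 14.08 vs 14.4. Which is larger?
14.4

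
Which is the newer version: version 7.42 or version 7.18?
version 7.42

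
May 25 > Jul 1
False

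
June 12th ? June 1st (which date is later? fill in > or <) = >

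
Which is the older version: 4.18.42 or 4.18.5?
4.18.5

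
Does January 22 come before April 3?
Yes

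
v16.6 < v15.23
False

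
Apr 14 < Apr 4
False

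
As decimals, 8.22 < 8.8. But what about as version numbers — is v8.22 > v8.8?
True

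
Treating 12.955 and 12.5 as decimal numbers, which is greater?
12.955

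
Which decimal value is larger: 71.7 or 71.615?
71.7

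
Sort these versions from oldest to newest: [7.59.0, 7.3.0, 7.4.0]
[7.3.0, 7.4.0, 7.59.0]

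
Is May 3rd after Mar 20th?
Yes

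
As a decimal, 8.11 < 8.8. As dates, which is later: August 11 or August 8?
August 11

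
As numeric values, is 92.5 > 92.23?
True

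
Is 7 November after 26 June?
Yes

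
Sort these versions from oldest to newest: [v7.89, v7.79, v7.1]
[v7.1, v7.79, v7.89]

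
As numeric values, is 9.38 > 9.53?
False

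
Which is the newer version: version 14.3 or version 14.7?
version 14.7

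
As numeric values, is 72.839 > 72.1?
True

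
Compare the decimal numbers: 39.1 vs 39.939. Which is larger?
39.939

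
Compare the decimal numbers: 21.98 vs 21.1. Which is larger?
21.98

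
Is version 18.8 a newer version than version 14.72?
Yes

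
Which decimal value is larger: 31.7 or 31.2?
31.7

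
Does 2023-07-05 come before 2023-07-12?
Yes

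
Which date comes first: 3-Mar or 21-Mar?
3-Mar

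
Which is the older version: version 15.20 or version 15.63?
version 15.20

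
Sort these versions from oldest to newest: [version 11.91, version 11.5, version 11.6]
[version 11.5, version 11.6, version 11.91]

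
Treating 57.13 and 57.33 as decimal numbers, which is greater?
57.33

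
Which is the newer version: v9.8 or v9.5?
v9.8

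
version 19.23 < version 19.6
False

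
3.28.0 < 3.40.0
True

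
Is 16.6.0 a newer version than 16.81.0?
No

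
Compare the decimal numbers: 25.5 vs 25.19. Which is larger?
25.5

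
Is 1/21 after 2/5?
No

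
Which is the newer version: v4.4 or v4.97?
v4.97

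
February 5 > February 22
False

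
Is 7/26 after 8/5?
No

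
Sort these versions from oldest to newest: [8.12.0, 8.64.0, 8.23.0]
[8.12.0, 8.23.0, 8.64.0]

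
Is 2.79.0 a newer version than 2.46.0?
Yes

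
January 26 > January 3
True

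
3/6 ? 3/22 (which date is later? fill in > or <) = <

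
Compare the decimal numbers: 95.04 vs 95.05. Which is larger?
95.05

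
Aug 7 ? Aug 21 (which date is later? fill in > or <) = <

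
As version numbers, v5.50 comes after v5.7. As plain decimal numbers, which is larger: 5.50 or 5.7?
5.7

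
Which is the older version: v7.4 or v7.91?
v7.4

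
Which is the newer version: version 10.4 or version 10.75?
version 10.75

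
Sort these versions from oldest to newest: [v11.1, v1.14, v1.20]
[v1.14, v1.20, v11.1]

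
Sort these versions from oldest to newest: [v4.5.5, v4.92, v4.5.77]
[v4.5.5, v4.5.77, v4.92]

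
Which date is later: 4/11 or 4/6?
4/11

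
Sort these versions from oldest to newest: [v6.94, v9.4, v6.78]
[v6.78, v6.94, v9.4]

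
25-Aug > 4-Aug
True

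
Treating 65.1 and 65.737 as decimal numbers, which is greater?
65.737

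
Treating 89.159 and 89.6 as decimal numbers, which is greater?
89.6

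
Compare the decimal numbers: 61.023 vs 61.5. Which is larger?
61.5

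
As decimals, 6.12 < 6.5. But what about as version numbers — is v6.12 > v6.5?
True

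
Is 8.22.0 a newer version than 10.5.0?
No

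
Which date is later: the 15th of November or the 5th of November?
the 15th of November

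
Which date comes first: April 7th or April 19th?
April 7th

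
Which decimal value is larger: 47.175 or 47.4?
47.4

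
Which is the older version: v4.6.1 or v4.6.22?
v4.6.1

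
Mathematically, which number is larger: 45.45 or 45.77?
45.77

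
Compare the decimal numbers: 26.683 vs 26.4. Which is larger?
26.683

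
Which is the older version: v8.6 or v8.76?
v8.6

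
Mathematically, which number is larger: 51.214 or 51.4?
51.4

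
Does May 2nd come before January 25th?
No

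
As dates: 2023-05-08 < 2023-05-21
True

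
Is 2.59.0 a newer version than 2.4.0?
Yes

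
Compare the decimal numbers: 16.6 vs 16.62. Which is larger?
16.62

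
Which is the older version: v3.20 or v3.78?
v3.20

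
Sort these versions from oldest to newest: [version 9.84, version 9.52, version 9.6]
[version 9.6, version 9.52, version 9.84]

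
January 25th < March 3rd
True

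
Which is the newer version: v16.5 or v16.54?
v16.54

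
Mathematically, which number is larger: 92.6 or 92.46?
92.6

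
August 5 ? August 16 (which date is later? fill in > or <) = <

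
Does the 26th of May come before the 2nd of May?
No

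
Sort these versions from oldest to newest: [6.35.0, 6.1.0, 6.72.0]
[6.1.0, 6.35.0, 6.72.0]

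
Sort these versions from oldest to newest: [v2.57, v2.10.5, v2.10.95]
[v2.10.5, v2.10.95, v2.57]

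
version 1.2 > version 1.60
False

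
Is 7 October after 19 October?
No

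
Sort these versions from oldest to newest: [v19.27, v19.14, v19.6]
[v19.6, v19.14, v19.27]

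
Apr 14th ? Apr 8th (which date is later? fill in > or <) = >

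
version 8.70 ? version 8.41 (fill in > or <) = >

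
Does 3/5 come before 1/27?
No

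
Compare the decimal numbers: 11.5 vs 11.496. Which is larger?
11.5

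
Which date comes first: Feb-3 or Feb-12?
Feb-3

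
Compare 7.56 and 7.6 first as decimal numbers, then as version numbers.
As decimals: 7.56 < 7.6. As versions: v7.56 > v7.6 (minor version 56 > 6).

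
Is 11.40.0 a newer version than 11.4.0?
Yes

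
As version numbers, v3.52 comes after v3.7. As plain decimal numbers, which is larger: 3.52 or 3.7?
3.7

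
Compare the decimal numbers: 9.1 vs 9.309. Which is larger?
9.309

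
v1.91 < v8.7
True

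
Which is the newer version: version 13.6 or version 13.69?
version 13.69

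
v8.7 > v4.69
True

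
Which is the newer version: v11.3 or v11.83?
v11.83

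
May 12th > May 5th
True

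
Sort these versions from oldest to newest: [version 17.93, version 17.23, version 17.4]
[version 17.4, version 17.23, version 17.93]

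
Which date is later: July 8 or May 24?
July 8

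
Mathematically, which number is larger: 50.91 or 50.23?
50.91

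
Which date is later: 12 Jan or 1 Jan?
12 Jan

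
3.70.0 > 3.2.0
True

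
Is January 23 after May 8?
No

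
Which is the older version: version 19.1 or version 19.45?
version 19.1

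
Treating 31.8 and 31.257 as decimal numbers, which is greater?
31.8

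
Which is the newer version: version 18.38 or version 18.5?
version 18.38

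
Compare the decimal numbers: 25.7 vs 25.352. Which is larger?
25.7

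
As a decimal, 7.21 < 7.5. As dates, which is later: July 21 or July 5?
July 21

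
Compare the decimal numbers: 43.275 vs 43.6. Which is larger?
43.6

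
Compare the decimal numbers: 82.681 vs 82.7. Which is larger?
82.7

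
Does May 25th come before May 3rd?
No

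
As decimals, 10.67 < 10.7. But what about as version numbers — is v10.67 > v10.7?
True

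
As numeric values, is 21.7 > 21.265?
True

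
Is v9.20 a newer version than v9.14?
Yes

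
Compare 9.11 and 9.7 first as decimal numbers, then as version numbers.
As decimals: 9.11 < 9.7. As versions: v9.11 > v9.7 (minor version 11 > 7).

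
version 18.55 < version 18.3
False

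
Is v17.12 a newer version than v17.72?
No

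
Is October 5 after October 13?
No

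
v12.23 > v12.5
True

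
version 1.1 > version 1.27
False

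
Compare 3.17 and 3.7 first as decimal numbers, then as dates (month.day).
As decimals: 3.17 < 3.7. As dates: 3/17 is later than 3/7 (day 17 > day 7).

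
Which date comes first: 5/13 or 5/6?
5/6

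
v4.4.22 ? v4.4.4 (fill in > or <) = >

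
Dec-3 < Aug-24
False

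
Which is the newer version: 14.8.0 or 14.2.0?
14.8.0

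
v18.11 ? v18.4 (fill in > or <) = >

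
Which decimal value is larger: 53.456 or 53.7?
53.7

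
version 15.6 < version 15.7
True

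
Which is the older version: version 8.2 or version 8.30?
version 8.2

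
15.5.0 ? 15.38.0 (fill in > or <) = <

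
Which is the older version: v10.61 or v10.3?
v10.3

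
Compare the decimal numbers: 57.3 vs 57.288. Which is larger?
57.3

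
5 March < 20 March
True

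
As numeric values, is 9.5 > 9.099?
True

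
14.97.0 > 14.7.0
True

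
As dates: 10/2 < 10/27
True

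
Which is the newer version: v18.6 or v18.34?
v18.34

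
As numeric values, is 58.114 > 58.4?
False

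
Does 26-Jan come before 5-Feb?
Yes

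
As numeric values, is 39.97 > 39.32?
True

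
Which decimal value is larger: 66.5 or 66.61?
66.61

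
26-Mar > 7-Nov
False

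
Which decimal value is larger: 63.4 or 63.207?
63.4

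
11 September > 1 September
True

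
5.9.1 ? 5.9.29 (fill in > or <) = <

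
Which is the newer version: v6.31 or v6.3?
v6.31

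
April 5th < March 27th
False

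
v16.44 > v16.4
True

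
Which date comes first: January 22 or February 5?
January 22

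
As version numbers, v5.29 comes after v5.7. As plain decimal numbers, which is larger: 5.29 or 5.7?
5.7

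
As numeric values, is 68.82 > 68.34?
True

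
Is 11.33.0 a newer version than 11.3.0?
Yes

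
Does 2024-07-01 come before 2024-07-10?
Yes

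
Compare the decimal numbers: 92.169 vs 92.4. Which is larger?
92.4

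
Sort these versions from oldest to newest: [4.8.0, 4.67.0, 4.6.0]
[4.6.0, 4.8.0, 4.67.0]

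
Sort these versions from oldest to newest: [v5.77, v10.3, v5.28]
[v5.28, v5.77, v10.3]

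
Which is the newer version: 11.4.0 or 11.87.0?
11.87.0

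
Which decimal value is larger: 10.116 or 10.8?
10.8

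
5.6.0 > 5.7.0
False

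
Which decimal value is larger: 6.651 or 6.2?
6.651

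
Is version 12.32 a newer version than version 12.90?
No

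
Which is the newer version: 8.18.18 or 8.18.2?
8.18.18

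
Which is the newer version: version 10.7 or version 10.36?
version 10.36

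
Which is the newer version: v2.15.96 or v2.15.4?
v2.15.96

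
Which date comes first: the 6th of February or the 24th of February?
the 6th of February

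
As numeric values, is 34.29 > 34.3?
False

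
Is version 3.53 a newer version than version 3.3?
Yes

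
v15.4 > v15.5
False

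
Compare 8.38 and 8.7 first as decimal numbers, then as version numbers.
As decimals: 8.38 < 8.7. As versions: v8.38 > v8.7 (minor version 38 > 7).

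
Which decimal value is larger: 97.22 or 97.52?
97.52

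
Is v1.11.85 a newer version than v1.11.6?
Yes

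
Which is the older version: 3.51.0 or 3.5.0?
3.5.0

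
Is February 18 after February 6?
Yes. Day 18 comes after day 6 in February — this is a date comparison, not a decimal one (the decimal 2.18 would be smaller than 2.6).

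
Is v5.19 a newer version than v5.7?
Yes. Version numbers are compared segment by segment as integers, not as decimals: minor version 19 > 7, so v5.19 > v5.7 (even though the decimal 5.19 < 5.7).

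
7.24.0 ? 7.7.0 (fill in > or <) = >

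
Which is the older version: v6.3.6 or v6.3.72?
v6.3.6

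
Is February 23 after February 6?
Yes. Day 23 comes after day 6 in February — this is a date comparison, not a decimal one (the decimal 2.23 would be smaller than 2.6).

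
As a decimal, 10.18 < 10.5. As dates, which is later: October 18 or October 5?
October 18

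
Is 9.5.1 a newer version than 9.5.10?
No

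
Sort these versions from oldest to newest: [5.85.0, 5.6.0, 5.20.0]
[5.6.0, 5.20.0, 5.85.0]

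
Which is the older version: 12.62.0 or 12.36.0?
12.36.0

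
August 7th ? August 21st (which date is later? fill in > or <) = <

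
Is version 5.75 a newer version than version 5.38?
Yes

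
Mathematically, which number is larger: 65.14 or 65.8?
65.8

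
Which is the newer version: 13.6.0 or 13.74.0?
13.74.0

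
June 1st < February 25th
False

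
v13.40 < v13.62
True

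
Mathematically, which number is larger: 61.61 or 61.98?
61.98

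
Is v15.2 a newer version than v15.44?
No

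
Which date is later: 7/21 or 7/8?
7/21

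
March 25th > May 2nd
False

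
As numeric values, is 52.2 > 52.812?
False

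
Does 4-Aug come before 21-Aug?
Yes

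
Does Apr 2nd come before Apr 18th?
Yes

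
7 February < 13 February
True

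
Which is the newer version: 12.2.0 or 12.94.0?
12.94.0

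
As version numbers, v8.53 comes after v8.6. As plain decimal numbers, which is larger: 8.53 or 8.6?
8.6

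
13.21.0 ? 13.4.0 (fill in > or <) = >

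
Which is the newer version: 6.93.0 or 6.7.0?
6.93.0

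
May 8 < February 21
False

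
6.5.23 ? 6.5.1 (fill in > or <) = >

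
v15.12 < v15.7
False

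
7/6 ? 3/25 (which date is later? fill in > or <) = >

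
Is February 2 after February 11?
No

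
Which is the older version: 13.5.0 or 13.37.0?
13.5.0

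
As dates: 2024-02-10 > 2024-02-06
True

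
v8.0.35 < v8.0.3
False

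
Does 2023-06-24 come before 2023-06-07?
No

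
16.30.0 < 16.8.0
False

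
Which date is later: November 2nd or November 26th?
November 26th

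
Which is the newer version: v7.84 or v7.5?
v7.84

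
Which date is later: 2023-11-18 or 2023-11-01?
2023-11-18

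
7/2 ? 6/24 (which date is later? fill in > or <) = >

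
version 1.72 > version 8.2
False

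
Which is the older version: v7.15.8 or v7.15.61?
v7.15.8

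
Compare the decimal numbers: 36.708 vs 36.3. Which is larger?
36.708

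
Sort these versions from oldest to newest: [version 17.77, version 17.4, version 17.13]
[version 17.4, version 17.13, version 17.77]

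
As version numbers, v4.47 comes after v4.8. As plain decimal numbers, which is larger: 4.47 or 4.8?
4.8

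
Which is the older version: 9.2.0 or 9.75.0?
9.2.0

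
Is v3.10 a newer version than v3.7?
Yes. Version numbers are compared segment by segment as integers, not as decimals: minor version 10 > 7, so v3.10 > v3.7 (even though the decimal 3.10 < 3.7).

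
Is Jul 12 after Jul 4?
Yes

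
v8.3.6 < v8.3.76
True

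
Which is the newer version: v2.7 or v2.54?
v2.54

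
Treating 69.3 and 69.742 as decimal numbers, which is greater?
69.742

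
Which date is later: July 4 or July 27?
July 27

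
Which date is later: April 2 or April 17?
April 17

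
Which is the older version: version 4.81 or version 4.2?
version 4.2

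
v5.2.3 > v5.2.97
False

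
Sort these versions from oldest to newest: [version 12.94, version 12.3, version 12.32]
[version 12.3, version 12.32, version 12.94]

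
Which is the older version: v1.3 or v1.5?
v1.3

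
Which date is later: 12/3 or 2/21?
12/3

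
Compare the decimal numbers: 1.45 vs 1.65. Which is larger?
1.65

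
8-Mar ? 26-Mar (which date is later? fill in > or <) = <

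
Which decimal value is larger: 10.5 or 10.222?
10.5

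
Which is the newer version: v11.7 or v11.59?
v11.59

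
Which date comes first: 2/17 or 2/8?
2/8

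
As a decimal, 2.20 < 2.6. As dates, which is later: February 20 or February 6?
February 20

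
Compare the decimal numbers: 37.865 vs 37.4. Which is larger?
37.865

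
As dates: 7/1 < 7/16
True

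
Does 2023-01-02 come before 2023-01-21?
Yes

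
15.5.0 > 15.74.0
False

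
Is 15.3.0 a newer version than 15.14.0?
No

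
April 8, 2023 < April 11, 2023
True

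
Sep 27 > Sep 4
True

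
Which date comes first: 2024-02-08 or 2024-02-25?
2024-02-08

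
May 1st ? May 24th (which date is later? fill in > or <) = <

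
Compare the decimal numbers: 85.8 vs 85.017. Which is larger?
85.8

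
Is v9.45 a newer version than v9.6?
Yes. Version numbers are compared segment by segment as integers, not as decimals: minor version 45 > 6, so v9.45 > v9.6 (even though the decimal 9.45 < 9.6).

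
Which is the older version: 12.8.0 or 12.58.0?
12.8.0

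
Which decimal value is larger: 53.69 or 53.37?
53.69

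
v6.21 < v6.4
False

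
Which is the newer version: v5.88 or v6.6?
v6.6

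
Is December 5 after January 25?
Yes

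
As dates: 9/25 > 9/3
True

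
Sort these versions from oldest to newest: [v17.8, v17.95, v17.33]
[v17.8, v17.33, v17.95]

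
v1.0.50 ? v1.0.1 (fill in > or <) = >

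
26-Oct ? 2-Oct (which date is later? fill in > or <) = >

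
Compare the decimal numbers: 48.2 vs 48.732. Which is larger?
48.732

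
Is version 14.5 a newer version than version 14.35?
No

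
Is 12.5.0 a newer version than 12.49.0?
No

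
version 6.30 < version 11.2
True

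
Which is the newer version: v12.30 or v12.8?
v12.30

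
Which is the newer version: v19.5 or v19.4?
v19.5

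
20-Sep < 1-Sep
False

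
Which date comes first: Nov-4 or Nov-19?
Nov-4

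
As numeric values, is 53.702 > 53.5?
True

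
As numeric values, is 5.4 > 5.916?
False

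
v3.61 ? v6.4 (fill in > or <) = <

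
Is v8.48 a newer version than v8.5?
Yes. Version numbers are compared segment by segment as integers, not as decimals: minor version 48 > 5, so v8.48 > v8.5 (even though the decimal 8.48 < 8.5).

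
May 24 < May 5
False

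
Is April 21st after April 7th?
Yes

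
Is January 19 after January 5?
Yes. Day 19 comes after day 5 in January — this is a date comparison, not a decimal one (the decimal 1.19 would be smaller than 1.5).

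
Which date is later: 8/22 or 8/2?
8/22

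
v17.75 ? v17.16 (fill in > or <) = >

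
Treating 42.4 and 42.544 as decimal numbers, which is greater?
42.544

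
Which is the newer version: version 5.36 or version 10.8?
version 10.8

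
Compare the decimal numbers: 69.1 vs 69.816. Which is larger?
69.816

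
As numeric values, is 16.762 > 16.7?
True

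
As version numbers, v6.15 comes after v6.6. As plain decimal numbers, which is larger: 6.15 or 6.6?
6.6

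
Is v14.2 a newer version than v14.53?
No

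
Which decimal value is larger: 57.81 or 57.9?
57.9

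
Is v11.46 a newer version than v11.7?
Yes. Version numbers are compared segment by segment as integers, not as decimals: minor version 46 > 7, so v11.46 > v11.7 (even though the decimal 11.46 < 11.7).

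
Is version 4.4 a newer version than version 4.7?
No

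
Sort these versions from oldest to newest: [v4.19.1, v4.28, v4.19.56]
[v4.19.1, v4.19.56, v4.28]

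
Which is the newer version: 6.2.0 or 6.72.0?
6.72.0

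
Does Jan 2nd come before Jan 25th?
Yes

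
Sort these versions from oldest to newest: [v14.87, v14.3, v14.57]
[v14.3, v14.57, v14.87]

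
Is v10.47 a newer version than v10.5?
Yes. Version numbers are compared segment by segment as integers, not as decimals: minor version 47 > 5, so v10.47 > v10.5 (even though the decimal 10.47 < 10.5).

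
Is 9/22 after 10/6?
No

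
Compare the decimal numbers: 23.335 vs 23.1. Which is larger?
23.335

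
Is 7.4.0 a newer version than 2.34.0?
Yes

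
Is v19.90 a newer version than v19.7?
Yes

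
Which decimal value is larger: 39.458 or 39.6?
39.6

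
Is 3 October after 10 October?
No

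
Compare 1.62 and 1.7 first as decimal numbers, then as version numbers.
As decimals: 1.62 < 1.7. As versions: v1.62 > v1.7 (minor version 62 > 7).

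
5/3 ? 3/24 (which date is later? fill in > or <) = >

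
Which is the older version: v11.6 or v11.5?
v11.5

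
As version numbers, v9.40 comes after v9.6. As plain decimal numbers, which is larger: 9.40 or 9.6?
9.6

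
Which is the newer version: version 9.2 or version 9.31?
version 9.31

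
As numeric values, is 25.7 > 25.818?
False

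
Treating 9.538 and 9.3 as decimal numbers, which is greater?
9.538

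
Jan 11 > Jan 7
True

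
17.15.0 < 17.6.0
False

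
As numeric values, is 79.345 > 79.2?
True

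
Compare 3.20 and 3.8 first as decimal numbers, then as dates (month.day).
As decimals: 3.20 < 3.8. As dates: 3/20 is later than 3/8 (day 20 > day 8).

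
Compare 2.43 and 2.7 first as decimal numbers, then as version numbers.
As decimals: 2.43 < 2.7. As versions: v2.43 > v2.7 (minor version 43 > 7).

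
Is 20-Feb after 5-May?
No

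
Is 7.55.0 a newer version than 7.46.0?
Yes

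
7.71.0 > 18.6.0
False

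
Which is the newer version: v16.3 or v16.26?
v16.26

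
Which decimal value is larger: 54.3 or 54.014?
54.3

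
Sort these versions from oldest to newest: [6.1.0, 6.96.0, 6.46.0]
[6.1.0, 6.46.0, 6.96.0]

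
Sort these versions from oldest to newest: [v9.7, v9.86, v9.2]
[v9.2, v9.7, v9.86]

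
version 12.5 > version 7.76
True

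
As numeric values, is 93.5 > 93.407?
True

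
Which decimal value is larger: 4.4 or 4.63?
4.63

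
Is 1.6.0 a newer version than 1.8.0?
No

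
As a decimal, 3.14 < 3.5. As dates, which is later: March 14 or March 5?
March 14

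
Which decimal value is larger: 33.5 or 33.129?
33.5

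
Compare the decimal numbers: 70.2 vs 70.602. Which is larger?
70.602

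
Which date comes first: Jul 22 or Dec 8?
Jul 22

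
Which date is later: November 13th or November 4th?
November 13th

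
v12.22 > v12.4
True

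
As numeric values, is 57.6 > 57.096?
True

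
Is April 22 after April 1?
Yes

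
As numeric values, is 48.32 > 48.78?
False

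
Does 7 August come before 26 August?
Yes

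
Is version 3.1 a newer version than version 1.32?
Yes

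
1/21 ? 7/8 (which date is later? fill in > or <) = <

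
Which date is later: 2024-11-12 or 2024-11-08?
2024-11-12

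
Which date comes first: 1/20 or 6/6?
1/20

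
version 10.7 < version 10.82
True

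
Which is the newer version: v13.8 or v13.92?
v13.92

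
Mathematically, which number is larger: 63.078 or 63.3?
63.3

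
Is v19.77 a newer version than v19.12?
Yes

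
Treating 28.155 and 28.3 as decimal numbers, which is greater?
28.3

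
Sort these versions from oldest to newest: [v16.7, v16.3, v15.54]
[v15.54, v16.3, v16.7]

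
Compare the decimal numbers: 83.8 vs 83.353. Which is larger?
83.8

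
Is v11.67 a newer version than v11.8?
Yes. Version numbers are compared segment by segment as integers, not as decimals: minor version 67 > 8, so v11.67 > v11.8 (even though the decimal 11.67 < 11.8).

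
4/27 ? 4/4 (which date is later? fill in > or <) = >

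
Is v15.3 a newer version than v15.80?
No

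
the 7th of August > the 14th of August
False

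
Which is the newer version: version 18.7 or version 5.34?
version 18.7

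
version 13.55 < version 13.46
False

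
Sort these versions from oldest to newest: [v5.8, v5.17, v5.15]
[v5.8, v5.15, v5.17]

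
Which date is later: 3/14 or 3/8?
3/14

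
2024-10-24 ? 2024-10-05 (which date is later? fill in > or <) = >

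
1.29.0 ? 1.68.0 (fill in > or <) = <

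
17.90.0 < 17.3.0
False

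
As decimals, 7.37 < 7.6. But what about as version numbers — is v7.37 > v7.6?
True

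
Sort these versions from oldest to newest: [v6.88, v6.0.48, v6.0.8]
[v6.0.8, v6.0.48, v6.88]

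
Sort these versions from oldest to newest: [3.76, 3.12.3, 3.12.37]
[3.12.3, 3.12.37, 3.76]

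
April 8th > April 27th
False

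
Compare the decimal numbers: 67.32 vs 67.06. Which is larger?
67.32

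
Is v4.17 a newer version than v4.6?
Yes. Version numbers are compared segment by segment as integers, not as decimals: minor version 17 > 6, so v4.17 > v4.6 (even though the decimal 4.17 < 4.6).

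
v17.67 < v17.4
False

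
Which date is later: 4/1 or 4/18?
4/18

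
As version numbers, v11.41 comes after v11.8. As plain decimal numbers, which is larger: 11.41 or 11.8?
11.8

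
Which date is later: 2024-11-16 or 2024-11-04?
2024-11-16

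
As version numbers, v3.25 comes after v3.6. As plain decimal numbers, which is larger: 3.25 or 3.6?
3.6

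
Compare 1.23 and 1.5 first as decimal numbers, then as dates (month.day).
As decimals: 1.23 < 1.5. As dates: 1/23 is later than 1/5 (day 23 > day 5).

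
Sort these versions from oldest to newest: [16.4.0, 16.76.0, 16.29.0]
[16.4.0, 16.29.0, 16.76.0]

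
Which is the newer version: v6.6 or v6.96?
v6.96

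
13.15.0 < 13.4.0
False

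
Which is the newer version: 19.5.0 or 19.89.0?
19.89.0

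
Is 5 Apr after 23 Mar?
Yes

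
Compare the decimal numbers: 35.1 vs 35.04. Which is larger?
35.1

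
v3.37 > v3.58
False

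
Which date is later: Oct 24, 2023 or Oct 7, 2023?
Oct 24, 2023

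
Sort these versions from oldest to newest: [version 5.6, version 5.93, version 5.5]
[version 5.5, version 5.6, version 5.93]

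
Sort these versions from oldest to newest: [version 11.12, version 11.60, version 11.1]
[version 11.1, version 11.12, version 11.60]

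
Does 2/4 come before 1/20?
No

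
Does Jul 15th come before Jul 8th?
No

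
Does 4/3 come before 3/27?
No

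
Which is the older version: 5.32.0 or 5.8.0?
5.8.0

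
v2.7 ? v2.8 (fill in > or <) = <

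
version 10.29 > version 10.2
True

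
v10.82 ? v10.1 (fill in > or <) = >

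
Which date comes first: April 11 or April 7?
April 7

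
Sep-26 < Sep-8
False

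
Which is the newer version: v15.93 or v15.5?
v15.93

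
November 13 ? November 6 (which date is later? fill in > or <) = >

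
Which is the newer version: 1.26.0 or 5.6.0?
5.6.0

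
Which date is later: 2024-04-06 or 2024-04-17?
2024-04-17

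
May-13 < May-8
False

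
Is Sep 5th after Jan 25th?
Yes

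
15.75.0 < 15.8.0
False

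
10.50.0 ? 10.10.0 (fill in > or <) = >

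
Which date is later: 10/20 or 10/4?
10/20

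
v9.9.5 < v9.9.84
True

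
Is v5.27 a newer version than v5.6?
Yes. Version numbers are compared segment by segment as integers, not as decimals: minor version 27 > 6, so v5.27 > v5.6 (even though the decimal 5.27 < 5.6).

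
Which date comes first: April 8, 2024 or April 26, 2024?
April 8, 2024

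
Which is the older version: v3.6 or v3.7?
v3.6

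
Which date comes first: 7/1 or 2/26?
2/26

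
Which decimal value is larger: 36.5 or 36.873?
36.873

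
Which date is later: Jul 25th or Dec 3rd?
Dec 3rd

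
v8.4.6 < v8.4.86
True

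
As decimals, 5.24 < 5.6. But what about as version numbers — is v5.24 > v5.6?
True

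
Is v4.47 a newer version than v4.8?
Yes. Version numbers are compared segment by segment as integers, not as decimals: minor version 47 > 8, so v4.47 > v4.8 (even though the decimal 4.47 < 4.8).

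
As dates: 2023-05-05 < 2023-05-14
True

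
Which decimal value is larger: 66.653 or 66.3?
66.653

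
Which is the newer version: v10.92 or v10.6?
v10.92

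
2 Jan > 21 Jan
False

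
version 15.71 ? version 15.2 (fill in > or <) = >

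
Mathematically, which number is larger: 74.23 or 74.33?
74.33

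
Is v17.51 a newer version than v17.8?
Yes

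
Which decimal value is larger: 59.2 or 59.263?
59.263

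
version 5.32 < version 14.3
True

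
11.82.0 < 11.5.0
False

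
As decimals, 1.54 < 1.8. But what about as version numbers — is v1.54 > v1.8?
True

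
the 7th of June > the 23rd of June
False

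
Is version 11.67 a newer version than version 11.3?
Yes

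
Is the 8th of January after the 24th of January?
No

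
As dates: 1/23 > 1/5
True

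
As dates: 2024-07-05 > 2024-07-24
False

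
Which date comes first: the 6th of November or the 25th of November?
the 6th of November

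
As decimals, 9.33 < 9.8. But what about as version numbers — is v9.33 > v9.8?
True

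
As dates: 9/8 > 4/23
True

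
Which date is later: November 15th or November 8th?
November 15th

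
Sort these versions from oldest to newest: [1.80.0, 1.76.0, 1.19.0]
[1.19.0, 1.76.0, 1.80.0]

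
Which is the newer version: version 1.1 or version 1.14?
version 1.14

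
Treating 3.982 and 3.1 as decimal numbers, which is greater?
3.982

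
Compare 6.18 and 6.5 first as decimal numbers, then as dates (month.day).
As decimals: 6.18 < 6.5. As dates: 6/18 is later than 6/5 (day 18 > day 5).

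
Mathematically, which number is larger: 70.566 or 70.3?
70.566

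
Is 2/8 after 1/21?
Yes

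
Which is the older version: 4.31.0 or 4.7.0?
4.7.0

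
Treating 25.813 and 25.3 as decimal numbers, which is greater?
25.813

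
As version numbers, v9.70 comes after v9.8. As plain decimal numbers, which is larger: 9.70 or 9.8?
9.8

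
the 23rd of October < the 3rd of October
False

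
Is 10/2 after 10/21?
No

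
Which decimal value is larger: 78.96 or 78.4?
78.96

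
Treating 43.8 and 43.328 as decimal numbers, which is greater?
43.8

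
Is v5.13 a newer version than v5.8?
Yes. Version numbers are compared segment by segment as integers, not as decimals: minor version 13 > 8, so v5.13 > v5.8 (even though the decimal 5.13 < 5.8).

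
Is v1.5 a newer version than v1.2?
Yes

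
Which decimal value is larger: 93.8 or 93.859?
93.859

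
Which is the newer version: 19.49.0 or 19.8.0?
19.49.0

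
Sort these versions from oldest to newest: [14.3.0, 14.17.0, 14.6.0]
[14.3.0, 14.6.0, 14.17.0]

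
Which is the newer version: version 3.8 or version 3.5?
version 3.8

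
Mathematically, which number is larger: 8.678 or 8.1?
8.678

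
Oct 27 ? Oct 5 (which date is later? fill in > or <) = >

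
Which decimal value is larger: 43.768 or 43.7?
43.768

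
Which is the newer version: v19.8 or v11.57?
v19.8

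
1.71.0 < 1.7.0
False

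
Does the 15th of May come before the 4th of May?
No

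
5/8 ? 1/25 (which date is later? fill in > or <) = >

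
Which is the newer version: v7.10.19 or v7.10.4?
v7.10.19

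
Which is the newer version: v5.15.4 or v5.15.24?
v5.15.24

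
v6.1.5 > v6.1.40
False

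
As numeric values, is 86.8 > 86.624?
True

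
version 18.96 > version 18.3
True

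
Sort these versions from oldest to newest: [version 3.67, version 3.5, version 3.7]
[version 3.5, version 3.7, version 3.67]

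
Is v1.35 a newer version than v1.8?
Yes. Version numbers are compared segment by segment as integers, not as decimals: minor version 35 > 8, so v1.35 > v1.8 (even though the decimal 1.35 < 1.8).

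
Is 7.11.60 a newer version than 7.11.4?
Yes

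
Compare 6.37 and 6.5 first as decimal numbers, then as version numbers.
As decimals: 6.37 < 6.5. As versions: v6.37 > v6.5 (minor version 37 > 5).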